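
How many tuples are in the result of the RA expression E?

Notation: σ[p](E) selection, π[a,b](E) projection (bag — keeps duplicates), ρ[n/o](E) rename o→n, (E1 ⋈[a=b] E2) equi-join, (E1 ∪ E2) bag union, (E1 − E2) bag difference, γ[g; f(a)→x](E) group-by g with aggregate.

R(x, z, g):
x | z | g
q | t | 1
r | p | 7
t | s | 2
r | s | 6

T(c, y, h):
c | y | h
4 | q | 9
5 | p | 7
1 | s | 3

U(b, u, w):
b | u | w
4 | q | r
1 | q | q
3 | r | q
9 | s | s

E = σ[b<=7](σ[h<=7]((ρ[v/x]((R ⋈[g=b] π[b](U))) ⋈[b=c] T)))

Stepwise |·|:
  R → 4
  U → 4
  π[b](U) → 4
  (R ⋈[g=b] π[b](U)) → 1
  ρ[v/x]((R ⋈[g=b] π[b](U))) → 1
  T → 3
  (ρ[v/x]((R ⋈[g=b] π[b](U))) ⋈[b=c] T) → 1
  σ[h<=7]((ρ[v/x]((R ⋈[g=b] π[b](U))) ⋈[b=c] T)) → 1
  σ[b<=7](σ[h<=7]((ρ[v/x]((R ⋈[g=b] π[b](U))) ⋈[b=c] T))) → 1

|E| = 1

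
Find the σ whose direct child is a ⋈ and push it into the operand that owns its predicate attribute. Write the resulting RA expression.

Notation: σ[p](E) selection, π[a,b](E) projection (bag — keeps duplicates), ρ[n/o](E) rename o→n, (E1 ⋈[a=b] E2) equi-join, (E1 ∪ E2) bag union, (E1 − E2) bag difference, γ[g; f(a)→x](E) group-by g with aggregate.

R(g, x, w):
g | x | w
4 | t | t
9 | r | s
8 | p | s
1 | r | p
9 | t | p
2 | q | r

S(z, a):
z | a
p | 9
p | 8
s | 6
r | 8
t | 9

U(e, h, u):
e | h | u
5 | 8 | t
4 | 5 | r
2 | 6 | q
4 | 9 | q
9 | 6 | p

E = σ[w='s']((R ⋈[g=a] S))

σ filters on w, owned by the left side.
E' = (σ[w='s'](R) ⋈[g=a] S)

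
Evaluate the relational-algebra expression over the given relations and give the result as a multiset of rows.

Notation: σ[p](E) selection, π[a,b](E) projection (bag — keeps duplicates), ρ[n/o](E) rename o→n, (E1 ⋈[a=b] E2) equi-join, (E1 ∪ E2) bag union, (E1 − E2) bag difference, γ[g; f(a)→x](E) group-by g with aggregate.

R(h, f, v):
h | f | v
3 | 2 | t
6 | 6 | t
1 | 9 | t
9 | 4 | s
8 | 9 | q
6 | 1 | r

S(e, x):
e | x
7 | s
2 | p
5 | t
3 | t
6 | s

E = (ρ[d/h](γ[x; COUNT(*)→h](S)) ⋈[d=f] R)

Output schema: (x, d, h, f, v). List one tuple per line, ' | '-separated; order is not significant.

Per-node cardinality:
  S → 5
  γ[x; COUNT(*)→h](S) → 3
  ρ[d/h](γ[x; COUNT(*)→h](S)) → 3
  R → 6
  (ρ[d/h](γ[x; COUNT(*)→h](S)) ⋈[d=f] R) → 3

== RESULT ==
x | d | h | f | v
p | 1 | 6 | 1 | r
s | 2 | 3 | 2 | t
t | 2 | 3 | 2 | t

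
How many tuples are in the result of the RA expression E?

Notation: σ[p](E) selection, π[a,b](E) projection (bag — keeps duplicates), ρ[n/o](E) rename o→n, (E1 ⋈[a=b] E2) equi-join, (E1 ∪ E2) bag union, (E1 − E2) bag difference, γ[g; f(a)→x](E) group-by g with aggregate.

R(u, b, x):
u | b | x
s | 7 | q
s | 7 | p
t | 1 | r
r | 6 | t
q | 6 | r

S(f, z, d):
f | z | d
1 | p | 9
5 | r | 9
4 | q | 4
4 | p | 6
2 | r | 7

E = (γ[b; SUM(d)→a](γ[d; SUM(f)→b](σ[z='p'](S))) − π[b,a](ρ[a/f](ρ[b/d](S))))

Per-node cardinality:
  S → 5
  σ[z='p'](S) → 2
  γ[d; SUM(f)→b](σ[z='p'](S)) → 2
  γ[b; SUM(d)→a](γ[d; SUM(f)→b](σ[z='p'](S))) → 2
  S → 5
  ρ[b/d](S) → 5
  ρ[a/f](ρ[b/d](S)) → 5
  π[b,a](ρ[a/f](ρ[b/d](S))) → 5
  (γ[b; SUM(d)→a](γ[d; SUM(f)→b](σ[z='p'](S))) − π[b,a](ρ[a/f](ρ[b/d](S)))) → 2

|E| = 2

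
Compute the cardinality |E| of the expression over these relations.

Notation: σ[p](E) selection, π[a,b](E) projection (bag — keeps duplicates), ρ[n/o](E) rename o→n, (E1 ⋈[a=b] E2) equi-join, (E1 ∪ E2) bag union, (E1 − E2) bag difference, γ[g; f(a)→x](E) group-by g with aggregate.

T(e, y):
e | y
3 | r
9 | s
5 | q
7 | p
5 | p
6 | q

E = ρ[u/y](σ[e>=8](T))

Row counts bottom-up:
  T → 6
  σ[e>=8](T) → 1
  ρ[u/y](σ[e>=8](T)) → 1

|E| = 1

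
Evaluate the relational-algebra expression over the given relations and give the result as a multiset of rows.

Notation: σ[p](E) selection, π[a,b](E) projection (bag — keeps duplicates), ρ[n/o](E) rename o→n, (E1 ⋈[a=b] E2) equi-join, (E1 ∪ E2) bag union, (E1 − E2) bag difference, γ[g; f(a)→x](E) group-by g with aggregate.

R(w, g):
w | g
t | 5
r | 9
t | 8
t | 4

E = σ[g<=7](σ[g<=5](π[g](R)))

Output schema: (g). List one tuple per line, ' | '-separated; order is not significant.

Subexpression sizes:
  R → 4
  π[g](R) → 4
  σ[g<=5](π[g](R)) → 2
  σ[g<=7](σ[g<=5](π[g](R))) → 2

== RESULT ==
g
4
5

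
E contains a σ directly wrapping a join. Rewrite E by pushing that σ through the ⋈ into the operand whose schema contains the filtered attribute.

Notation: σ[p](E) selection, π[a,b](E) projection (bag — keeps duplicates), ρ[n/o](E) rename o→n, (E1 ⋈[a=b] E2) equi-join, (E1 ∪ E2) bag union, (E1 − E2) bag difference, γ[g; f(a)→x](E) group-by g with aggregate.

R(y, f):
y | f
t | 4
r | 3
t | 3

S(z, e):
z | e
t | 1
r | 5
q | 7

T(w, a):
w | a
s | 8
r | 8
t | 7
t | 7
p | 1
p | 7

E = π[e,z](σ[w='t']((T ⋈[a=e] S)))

σ filters on w, owned by the left side.
E' = π[e,z]((σ[w='t'](T) ⋈[a=e] S))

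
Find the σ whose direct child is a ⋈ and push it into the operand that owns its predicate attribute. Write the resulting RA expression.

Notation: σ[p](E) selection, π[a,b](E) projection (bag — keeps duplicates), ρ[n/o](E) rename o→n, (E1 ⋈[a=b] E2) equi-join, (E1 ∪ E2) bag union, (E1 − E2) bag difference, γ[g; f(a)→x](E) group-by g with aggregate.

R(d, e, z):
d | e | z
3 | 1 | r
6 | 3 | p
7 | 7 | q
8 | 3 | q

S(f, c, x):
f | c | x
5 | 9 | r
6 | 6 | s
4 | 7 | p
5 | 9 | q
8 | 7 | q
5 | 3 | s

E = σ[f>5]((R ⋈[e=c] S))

σ filters on f, owned by the right side.
E' = (R ⋈[e=c] σ[f>5](S))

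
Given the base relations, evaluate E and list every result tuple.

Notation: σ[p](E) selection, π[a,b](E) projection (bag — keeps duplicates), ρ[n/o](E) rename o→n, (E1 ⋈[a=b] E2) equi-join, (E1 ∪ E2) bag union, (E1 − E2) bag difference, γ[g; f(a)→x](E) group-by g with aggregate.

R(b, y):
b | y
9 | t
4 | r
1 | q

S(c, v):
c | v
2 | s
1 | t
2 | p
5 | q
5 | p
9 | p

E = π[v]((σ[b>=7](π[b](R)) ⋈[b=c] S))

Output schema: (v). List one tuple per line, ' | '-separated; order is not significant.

Per-node cardinality:
  R → 3
  π[b](R) → 3
  σ[b>=7](π[b](R)) → 1
  S → 6
  (σ[b>=7](π[b](R)) ⋈[b=c] S) → 1
  π[v]((σ[b>=7](π[b](R)) ⋈[b=c] S)) → 1

== RESULT ==
v
p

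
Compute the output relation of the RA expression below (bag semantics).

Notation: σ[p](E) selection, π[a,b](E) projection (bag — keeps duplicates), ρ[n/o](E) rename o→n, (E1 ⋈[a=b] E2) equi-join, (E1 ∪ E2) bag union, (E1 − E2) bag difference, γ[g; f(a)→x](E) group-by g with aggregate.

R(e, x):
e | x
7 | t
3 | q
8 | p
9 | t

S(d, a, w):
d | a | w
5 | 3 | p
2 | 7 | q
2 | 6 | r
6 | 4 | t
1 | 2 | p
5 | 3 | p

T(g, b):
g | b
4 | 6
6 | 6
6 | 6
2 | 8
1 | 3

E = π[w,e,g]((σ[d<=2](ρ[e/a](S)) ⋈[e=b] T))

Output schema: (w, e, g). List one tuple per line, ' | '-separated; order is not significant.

Stepwise |·|:
  S → 6
  ρ[e/a](S) → 6
  σ[d<=2](ρ[e/a](S)) → 3
  T → 5
  (σ[d<=2](ρ[e/a](S)) ⋈[e=b] T) → 3
  π[w,e,g]((σ[d<=2](ρ[e/a](S)) ⋈[e=b] T)) → 3

== RESULT ==
w | e | g
r | 6 | 4
r | 6 | 6
r | 6 | 6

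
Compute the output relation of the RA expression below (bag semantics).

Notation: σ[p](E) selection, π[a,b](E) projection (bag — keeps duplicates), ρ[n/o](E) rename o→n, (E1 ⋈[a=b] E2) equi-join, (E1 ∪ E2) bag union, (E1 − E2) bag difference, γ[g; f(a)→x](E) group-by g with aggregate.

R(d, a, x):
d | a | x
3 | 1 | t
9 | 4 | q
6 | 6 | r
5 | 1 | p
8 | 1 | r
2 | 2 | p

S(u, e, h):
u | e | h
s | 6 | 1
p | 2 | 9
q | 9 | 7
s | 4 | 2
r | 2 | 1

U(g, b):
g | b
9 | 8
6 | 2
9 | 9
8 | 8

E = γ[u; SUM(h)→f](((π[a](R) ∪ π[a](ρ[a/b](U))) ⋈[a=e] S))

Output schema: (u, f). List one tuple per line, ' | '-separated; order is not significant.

Stepwise |·|:
  R → 6
  π[a](R) → 6
  U → 4
  ρ[a/b](U) → 4
  π[a](ρ[a/b](U)) → 4
  (π[a](R) ∪ π[a](ρ[a/b](U))) → 10
  S → 5
  ((π[a](R) ∪ π[a](ρ[a/b](U))) ⋈[a=e] S) → 7
  γ[u; SUM(h)→f](((π[a](R) ∪ π[a](ρ[a/b](U))) ⋈[a=e] S)) → 4

== RESULT ==
u | f
p | 18
q | 7
r | 2
s | 3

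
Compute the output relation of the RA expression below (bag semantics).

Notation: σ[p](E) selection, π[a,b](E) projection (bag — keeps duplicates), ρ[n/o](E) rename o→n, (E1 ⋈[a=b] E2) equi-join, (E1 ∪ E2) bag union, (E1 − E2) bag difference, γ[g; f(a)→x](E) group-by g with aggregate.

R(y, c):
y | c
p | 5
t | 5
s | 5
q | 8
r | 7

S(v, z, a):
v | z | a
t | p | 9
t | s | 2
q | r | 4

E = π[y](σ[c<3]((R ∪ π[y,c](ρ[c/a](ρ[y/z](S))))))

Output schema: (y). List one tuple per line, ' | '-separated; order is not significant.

Stepwise |·|:
  R → 5
  S → 3
  ρ[y/z](S) → 3
  ρ[c/a](ρ[y/z](S)) → 3
  π[y,c](ρ[c/a](ρ[y/z](S))) → 3
  (R ∪ π[y,c](ρ[c/a](ρ[y/z](S)))) → 8
  σ[c<3]((R ∪ π[y,c](ρ[c/a](ρ[y/z](S))))) → 1
  π[y](σ[c<3]((R ∪ π[y,c](ρ[c/a](ρ[y/z](S)))))) → 1

== RESULT ==
y
s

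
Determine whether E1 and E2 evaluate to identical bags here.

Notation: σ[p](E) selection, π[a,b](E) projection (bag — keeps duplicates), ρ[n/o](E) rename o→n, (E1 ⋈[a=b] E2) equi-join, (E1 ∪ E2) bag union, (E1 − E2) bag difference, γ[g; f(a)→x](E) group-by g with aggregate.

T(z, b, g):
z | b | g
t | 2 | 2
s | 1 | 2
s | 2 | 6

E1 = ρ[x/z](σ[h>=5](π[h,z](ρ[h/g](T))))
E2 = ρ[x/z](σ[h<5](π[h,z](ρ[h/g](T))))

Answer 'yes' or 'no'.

E1 per-node cardinality:
  T → 3
  ρ[h/g](T) → 3
  π[h,z](ρ[h/g](T)) → 3
  σ[h>=5](π[h,z](ρ[h/g](T))) → 1
  ρ[x/z](σ[h>=5](π[h,z](ρ[h/g](T)))) → 1
E2 per-node cardinality:
  T → 3
  ρ[h/g](T) → 3
  π[h,z](ρ[h/g](T)) → 3
  σ[h<5](π[h,z](ρ[h/g](T))) → 2
  ρ[x/z](σ[h<5](π[h,z](ρ[h/g](T)))) → 2

E1 result:
h | x
6 | s
E2 result:
h | x
2 | s
2 | t
Witness: (2, 's') appears 0× in E1 but 1× in E2.

no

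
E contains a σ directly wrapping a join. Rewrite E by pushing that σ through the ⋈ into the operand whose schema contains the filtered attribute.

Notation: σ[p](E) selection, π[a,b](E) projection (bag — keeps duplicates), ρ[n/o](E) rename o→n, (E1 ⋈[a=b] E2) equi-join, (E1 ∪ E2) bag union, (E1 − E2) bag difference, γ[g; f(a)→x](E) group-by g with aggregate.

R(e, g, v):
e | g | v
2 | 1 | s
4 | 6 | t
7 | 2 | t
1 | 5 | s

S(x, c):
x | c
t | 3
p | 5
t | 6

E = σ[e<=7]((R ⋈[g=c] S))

σ filters on e, owned by the left side.
E' = (σ[e<=7](R) ⋈[g=c] S)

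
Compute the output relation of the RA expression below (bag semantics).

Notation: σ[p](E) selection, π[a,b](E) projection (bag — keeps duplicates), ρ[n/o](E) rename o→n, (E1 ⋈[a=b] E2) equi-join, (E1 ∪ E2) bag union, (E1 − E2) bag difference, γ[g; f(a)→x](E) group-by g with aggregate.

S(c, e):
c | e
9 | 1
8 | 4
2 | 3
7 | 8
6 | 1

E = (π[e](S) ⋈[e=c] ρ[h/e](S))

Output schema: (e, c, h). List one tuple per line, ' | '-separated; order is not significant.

Subexpression sizes:
  S → 5
  π[e](S) → 5
  S → 5
  ρ[h/e](S) → 5
  (π[e](S) ⋈[e=c] ρ[h/e](S)) → 1

== RESULT ==
e | c | h
8 | 8 | 4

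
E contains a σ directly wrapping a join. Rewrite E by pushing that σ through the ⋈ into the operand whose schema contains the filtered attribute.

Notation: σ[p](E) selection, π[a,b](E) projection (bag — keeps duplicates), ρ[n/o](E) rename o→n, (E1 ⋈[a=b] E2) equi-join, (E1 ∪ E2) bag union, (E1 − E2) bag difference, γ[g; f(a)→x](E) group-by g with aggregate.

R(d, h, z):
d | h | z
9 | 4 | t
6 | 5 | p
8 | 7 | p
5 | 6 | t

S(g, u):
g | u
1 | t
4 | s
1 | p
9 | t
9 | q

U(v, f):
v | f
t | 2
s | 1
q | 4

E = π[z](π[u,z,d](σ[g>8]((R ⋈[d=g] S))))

σ filters on g, owned by the right side.
E' = π[z](π[u,z,d]((R ⋈[d=g] σ[g>8](S))))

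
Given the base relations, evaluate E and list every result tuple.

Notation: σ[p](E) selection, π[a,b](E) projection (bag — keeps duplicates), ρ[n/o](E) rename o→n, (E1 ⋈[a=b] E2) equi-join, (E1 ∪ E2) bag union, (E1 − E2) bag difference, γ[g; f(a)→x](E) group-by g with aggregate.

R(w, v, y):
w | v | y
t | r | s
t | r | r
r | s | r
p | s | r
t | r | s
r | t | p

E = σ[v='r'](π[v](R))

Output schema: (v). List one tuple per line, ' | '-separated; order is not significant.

Stepwise |·|:
  R → 6
  π[v](R) → 6
  σ[v='r'](π[v](R)) → 3

== RESULT ==
v
r
r
r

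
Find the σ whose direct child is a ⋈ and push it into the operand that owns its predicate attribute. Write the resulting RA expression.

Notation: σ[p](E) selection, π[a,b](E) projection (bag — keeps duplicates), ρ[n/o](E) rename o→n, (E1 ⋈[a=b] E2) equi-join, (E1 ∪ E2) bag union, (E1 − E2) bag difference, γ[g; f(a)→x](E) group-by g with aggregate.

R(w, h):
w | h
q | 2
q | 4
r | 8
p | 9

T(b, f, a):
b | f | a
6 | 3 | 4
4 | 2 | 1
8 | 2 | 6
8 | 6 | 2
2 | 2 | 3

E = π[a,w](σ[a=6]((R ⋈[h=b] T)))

σ filters on a, owned by the right side.
E' = π[a,w]((R ⋈[h=b] σ[a=6](T)))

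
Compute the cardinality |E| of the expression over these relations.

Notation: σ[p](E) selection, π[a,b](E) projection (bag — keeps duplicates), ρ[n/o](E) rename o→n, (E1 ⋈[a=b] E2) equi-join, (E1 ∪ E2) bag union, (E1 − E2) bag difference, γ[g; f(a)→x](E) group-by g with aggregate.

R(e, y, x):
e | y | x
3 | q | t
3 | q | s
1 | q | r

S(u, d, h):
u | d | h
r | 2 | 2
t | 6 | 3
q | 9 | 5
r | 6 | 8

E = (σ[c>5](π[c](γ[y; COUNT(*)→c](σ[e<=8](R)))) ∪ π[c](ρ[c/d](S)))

Stepwise |·|:
  R → 3
  σ[e<=8](R) → 3
  γ[y; COUNT(*)→c](σ[e<=8](R)) → 1
  π[c](γ[y; COUNT(*)→c](σ[e<=8](R))) → 1
  σ[c>5](π[c](γ[y; COUNT(*)→c](σ[e<=8](R)))) → 0
  S → 4
  ρ[c/d](S) → 4
  π[c](ρ[c/d](S)) → 4
  (σ[c>5](π[c](γ[y; COUNT(*)→c](σ[e<=8](R)))) ∪ π[c](ρ[c/d](S))) → 4

|E| = 4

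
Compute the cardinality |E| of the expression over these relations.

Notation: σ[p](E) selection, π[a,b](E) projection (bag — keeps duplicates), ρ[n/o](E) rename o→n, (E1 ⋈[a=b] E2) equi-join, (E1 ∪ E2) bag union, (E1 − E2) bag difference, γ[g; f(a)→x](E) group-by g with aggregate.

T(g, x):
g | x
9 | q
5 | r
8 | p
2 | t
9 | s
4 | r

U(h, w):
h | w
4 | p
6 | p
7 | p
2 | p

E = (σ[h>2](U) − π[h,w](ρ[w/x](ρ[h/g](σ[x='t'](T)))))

Per-node cardinality:
  U → 4
  σ[h>2](U) → 3
  T → 6
  σ[x='t'](T) → 1
  ρ[h/g](σ[x='t'](T)) → 1
  ρ[w/x](ρ[h/g](σ[x='t'](T))) → 1
  π[h,w](ρ[w/x](ρ[h/g](σ[x='t'](T)))) → 1
  (σ[h>2](U) − π[h,w](ρ[w/x](ρ[h/g](σ[x='t'](T))))) → 3

|E| = 3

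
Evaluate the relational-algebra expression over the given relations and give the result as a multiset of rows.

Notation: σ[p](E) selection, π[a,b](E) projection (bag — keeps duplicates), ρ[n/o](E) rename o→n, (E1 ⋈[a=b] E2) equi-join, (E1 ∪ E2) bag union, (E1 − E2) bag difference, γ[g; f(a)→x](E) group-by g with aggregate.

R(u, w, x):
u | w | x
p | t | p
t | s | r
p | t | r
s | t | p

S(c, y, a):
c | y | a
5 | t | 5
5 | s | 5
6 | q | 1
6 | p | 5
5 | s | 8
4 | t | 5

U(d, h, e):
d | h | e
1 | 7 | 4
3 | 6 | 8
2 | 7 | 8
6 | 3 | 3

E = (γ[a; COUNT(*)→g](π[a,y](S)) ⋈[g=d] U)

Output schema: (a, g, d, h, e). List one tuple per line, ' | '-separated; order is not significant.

Per-node cardinality:
  S → 6
  π[a,y](S) → 6
  γ[a; COUNT(*)→g](π[a,y](S)) → 3
  U → 4
  (γ[a; COUNT(*)→g](π[a,y](S)) ⋈[g=d] U) → 2

== RESULT ==
a | g | d | h | e
1 | 1 | 1 | 7 | 4
8 | 1 | 1 | 7 | 4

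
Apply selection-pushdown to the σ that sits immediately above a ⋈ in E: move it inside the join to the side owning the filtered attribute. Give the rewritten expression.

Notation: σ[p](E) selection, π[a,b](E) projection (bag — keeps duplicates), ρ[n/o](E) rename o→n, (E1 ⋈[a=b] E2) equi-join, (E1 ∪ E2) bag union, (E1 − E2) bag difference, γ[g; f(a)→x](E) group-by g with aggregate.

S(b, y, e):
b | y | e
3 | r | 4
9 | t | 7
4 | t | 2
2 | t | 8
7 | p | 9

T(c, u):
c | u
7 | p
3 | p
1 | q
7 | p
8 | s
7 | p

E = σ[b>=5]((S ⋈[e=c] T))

σ filters on b, owned by the left side.
E' = (σ[b>=5](S) ⋈[e=c] T)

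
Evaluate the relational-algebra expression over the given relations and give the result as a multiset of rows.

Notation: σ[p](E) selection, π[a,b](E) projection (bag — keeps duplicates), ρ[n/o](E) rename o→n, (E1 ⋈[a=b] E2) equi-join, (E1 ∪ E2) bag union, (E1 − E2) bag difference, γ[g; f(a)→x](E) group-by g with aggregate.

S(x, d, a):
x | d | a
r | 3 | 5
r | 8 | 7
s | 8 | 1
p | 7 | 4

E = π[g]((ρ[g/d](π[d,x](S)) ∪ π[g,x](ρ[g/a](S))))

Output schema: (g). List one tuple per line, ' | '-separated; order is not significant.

Row counts bottom-up:
  S → 4
  π[d,x](S) → 4
  ρ[g/d](π[d,x](S)) → 4
  S → 4
  ρ[g/a](S) → 4
  π[g,x](ρ[g/a](S)) → 4
  (ρ[g/d](π[d,x](S)) ∪ π[g,x](ρ[g/a](S))) → 8
  π[g]((ρ[g/d](π[d,x](S)) ∪ π[g,x](ρ[g/a](S)))) → 8

== RESULT ==
g
1
3
4
5
7
7
8
8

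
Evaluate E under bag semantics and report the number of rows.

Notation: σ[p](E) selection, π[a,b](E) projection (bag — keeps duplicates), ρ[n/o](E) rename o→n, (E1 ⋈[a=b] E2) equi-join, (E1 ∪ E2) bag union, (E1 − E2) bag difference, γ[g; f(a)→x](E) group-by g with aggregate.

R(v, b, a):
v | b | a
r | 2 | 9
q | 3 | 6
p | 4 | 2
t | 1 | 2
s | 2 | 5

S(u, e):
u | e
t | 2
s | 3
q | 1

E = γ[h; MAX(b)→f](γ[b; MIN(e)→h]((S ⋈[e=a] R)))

Subexpression sizes:
  S → 3
  R → 5
  (S ⋈[e=a] R) → 2
  γ[b; MIN(e)→h]((S ⋈[e=a] R)) → 2
  γ[h; MAX(b)→f](γ[b; MIN(e)→h]((S ⋈[e=a] R))) → 1

|E| = 1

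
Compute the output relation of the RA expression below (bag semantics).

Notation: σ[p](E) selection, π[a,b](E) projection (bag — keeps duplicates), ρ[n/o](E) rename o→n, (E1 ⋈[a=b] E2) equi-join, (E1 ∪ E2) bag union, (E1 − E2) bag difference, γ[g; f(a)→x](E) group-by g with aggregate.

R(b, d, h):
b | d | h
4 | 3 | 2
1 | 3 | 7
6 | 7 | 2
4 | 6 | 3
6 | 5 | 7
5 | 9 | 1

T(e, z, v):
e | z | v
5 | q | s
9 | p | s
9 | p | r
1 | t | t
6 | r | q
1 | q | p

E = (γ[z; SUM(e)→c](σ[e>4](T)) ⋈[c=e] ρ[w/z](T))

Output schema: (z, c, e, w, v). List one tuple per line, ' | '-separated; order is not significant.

Stepwise |·|:
  T → 6
  σ[e>4](T) → 4
  γ[z; SUM(e)→c](σ[e>4](T)) → 3
  T → 6
  ρ[w/z](T) → 6
  (γ[z; SUM(e)→c](σ[e>4](T)) ⋈[c=e] ρ[w/z](T)) → 2

== RESULT ==
z | c | e | w | v
q | 5 | 5 | q | s
r | 6 | 6 | r | q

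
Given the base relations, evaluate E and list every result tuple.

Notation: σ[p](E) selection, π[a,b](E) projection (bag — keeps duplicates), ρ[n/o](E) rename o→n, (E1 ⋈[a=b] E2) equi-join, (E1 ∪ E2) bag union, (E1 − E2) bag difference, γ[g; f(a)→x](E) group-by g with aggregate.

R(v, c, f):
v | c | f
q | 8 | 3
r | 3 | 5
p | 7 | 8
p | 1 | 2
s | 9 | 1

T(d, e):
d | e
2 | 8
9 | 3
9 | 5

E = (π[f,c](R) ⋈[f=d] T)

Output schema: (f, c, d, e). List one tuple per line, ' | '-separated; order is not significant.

Subexpression sizes:
  R → 5
  π[f,c](R) → 5
  T → 3
  (π[f,c](R) ⋈[f=d] T) → 1

== RESULT ==
f | c | d | e
2 | 1 | 2 | 8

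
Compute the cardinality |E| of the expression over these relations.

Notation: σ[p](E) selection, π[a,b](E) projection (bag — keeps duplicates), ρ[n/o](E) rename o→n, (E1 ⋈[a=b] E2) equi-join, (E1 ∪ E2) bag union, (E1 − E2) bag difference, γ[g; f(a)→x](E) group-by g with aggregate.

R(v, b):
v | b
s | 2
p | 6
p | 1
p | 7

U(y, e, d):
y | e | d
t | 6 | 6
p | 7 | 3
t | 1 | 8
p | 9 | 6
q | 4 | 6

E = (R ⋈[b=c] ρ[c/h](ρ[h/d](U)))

Row counts bottom-up:
  R → 4
  U → 5
  ρ[h/d](U) → 5
  ρ[c/h](ρ[h/d](U)) → 5
  (R ⋈[b=c] ρ[c/h](ρ[h/d](U))) → 3

|E| = 3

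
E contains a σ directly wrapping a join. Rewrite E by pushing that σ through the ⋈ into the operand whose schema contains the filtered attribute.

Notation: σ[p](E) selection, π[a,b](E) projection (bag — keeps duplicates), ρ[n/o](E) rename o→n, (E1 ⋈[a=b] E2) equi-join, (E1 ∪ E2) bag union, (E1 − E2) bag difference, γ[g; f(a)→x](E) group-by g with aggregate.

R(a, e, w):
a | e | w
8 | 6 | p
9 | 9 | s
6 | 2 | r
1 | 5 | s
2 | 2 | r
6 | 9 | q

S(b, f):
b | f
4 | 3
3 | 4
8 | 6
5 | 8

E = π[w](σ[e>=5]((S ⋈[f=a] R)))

σ filters on e, owned by the right side.
E' = π[w]((S ⋈[f=a] σ[e>=5](R)))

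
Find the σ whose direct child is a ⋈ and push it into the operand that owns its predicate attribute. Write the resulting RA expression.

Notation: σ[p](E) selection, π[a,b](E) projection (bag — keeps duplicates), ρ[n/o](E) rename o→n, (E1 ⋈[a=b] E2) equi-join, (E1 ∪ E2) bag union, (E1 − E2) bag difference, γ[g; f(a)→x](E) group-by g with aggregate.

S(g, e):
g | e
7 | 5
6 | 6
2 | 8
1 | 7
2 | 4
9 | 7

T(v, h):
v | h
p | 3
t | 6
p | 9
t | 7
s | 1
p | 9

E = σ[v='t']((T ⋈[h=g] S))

σ filters on v, owned by the left side.
E' = (σ[v='t'](T) ⋈[h=g] S)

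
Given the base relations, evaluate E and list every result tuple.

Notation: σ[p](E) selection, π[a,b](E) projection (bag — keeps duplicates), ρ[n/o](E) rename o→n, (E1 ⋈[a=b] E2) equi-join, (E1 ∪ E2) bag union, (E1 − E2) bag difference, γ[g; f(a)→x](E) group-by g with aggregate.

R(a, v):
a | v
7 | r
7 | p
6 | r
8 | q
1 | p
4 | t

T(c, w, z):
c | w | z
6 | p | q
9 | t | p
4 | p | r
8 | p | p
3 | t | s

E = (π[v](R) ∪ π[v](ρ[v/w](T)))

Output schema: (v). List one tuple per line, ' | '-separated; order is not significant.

Stepwise |·|:
  R → 6
  π[v](R) → 6
  T → 5
  ρ[v/w](T) → 5
  π[v](ρ[v/w](T)) → 5
  (π[v](R) ∪ π[v](ρ[v/w](T))) → 11

== RESULT ==
v
p
p
p
p
p
q
r
r
t
t
t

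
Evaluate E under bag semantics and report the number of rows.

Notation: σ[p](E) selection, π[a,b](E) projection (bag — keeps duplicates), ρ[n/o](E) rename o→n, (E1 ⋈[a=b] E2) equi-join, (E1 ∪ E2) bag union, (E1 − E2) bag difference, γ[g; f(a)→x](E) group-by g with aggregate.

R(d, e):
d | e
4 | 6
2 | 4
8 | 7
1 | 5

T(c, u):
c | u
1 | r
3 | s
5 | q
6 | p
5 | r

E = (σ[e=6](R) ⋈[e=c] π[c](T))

Stepwise |·|:
  R → 4
  σ[e=6](R) → 1
  T → 5
  π[c](T) → 5
  (σ[e=6](R) ⋈[e=c] π[c](T)) → 1

|E| = 1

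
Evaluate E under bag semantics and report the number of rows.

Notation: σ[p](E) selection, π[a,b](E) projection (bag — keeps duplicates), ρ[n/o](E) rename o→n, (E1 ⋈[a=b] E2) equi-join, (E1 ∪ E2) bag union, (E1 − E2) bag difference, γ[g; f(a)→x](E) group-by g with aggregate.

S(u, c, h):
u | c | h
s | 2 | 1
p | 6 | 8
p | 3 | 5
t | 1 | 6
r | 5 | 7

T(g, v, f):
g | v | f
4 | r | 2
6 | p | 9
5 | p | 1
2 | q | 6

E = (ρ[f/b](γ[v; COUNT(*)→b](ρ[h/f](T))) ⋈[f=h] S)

Stepwise |·|:
  T → 4
  ρ[h/f](T) → 4
  γ[v; COUNT(*)→b](ρ[h/f](T)) → 3
  ρ[f/b](γ[v; COUNT(*)→b](ρ[h/f](T))) → 3
  S → 5
  (ρ[f/b](γ[v; COUNT(*)→b](ρ[h/f](T))) ⋈[f=h] S) → 2

|E| = 2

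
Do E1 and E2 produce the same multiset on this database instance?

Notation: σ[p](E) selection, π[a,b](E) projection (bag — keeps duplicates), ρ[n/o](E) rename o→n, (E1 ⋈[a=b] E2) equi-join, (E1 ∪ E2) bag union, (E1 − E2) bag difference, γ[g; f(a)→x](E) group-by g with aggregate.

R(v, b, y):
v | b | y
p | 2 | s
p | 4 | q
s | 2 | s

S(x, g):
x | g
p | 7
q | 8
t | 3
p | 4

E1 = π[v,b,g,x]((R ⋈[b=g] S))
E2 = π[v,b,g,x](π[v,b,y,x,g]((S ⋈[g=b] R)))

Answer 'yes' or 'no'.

E1 per-node cardinality:
  R → 3
  S → 4
  (R ⋈[b=g] S) → 1
  π[v,b,g,x]((R ⋈[b=g] S)) → 1
E2 per-node cardinality:
  S → 4
  R → 3
  (S ⋈[g=b] R) → 1
  π[v,b,y,x,g]((S ⋈[g=b] R)) → 1
  π[v,b,g,x](π[v,b,y,x,g]((S ⋈[g=b] R))) → 1

E1 and E2 produce the same multiset:
v | b | g | x
p | 4 | 4 | p

yes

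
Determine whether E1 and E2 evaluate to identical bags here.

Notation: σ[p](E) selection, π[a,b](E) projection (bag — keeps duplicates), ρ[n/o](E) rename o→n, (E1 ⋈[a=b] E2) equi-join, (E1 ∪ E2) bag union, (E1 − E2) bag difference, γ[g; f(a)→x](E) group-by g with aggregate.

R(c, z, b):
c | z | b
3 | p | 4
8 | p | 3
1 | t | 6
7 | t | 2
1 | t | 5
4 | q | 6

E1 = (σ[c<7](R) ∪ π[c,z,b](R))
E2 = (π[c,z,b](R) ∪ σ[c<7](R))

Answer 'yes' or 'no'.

E1 subexpression sizes:
  R → 6
  σ[c<7](R) → 4
  R → 6
  π[c,z,b](R) → 6
  (σ[c<7](R) ∪ π[c,z,b](R)) → 10
E2 subexpression sizes:
  R → 6
  π[c,z,b](R) → 6
  R → 6
  σ[c<7](R) → 4
  (π[c,z,b](R) ∪ σ[c<7](R)) → 10

E1 and E2 produce the same multiset:
c | z | b
1 | t | 5
1 | t | 5
1 | t | 6
1 | t | 6
3 | p | 4
3 | p | 4
4 | q | 6
4 | q | 6
7 | t | 2
8 | p | 3

yes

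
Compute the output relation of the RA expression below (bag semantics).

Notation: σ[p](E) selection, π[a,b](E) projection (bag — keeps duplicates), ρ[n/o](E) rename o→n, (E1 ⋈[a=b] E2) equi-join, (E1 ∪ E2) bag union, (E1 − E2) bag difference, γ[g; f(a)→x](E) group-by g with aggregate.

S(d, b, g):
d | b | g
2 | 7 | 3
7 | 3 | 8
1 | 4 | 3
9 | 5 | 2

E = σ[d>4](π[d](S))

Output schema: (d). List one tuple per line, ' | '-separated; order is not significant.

Per-node cardinality:
  S → 4
  π[d](S) → 4
  σ[d>4](π[d](S)) → 2

== RESULT ==
d
7
9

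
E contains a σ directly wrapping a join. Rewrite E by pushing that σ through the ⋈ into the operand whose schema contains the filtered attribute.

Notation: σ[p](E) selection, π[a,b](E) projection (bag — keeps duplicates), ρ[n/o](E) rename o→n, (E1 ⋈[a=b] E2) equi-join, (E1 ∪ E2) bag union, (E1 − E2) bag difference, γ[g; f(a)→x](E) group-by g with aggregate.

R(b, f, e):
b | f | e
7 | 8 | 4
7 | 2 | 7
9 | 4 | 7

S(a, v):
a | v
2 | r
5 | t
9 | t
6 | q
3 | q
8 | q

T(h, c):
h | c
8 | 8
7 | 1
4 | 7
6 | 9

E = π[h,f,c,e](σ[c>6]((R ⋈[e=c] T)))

σ filters on c, owned by the right side.
E' = π[h,f,c,e]((R ⋈[e=c] σ[c>6](T)))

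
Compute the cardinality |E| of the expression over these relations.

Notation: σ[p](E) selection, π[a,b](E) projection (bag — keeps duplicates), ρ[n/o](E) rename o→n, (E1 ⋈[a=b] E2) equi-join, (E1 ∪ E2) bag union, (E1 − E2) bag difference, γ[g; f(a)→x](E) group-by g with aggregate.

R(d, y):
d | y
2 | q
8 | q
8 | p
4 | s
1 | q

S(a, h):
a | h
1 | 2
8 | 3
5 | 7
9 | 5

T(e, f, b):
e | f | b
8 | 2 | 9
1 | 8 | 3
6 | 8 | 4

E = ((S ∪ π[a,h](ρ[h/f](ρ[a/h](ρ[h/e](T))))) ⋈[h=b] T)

Stepwise |·|:
  S → 4
  T → 3
  ρ[h/e](T) → 3
  ρ[a/h](ρ[h/e](T)) → 3
  ρ[h/f](ρ[a/h](ρ[h/e](T))) → 3
  π[a,h](ρ[h/f](ρ[a/h](ρ[h/e](T)))) → 3
  (S ∪ π[a,h](ρ[h/f](ρ[a/h](ρ[h/e](T))))) → 7
  T → 3
  ((S ∪ π[a,h](ρ[h/f](ρ[a/h](ρ[h/e](T))))) ⋈[h=b] T) → 1

|E| = 1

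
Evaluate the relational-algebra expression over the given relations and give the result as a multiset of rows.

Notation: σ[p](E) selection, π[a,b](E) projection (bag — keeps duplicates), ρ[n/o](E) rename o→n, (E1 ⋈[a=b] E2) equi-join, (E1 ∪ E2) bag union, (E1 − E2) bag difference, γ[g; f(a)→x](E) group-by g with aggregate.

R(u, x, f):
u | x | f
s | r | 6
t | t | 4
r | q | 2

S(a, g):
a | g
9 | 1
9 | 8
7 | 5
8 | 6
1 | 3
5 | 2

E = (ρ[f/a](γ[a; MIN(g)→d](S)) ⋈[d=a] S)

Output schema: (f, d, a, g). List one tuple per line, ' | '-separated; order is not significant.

Per-node cardinality:
  S → 6
  γ[a; MIN(g)→d](S) → 5
  ρ[f/a](γ[a; MIN(g)→d](S)) → 5
  S → 6
  (ρ[f/a](γ[a; MIN(g)→d](S)) ⋈[d=a] S) → 2

== RESULT ==
f | d | a | g
7 | 5 | 5 | 2
9 | 1 | 1 | 3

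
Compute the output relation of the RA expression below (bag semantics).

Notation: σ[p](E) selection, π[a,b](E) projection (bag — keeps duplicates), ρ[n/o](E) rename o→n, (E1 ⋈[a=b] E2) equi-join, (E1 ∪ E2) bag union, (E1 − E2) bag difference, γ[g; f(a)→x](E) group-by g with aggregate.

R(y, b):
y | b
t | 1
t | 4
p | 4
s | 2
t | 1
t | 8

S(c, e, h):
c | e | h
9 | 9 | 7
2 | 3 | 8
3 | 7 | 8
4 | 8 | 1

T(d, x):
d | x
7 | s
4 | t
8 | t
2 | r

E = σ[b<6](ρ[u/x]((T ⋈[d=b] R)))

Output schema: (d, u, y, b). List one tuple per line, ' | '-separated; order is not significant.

Per-node cardinality:
  T → 4
  R → 6
  (T ⋈[d=b] R) → 4
  ρ[u/x]((T ⋈[d=b] R)) → 4
  σ[b<6](ρ[u/x]((T ⋈[d=b] R))) → 3

== RESULT ==
d | u | y | b
2 | r | s | 2
4 | t | p | 4
4 | t | t | 4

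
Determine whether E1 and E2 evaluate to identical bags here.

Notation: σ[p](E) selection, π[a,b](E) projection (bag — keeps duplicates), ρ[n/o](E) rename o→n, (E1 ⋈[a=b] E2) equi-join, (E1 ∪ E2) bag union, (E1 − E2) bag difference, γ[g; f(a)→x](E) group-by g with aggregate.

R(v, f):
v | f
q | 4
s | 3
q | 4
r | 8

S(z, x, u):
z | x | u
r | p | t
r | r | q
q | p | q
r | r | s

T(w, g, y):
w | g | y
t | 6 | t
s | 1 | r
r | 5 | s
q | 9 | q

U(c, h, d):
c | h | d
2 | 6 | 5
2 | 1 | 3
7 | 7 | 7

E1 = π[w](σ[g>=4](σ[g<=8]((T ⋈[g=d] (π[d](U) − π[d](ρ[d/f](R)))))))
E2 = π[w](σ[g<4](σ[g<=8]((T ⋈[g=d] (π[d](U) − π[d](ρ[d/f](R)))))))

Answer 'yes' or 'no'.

E1 per-node cardinality:
  T → 4
  U → 3
  π[d](U) → 3
  R → 4
  ρ[d/f](R) → 4
  π[d](ρ[d/f](R)) → 4
  (π[d](U) − π[d](ρ[d/f](R))) → 2
  (T ⋈[g=d] (π[d](U) − π[d](ρ[d/f](R)))) → 1
  σ[g<=8]((T ⋈[g=d] (π[d](U) − π[d](ρ[d/f](R))))) → 1
  σ[g>=4](σ[g<=8]((T ⋈[g=d] (π[d](U) − π[d](ρ[d/f](R)))))) → 1
  π[w](σ[g>=4](σ[g<=8]((T ⋈[g=d] (π[d](U) − π[d](ρ[d/f](R))))))) → 1
E2 per-node cardinality:
  T → 4
  U → 3
  π[d](U) → 3
  R → 4
  ρ[d/f](R) → 4
  π[d](ρ[d/f](R)) → 4
  (π[d](U) − π[d](ρ[d/f](R))) → 2
  (T ⋈[g=d] (π[d](U) − π[d](ρ[d/f](R)))) → 1
  σ[g<=8]((T ⋈[g=d] (π[d](U) − π[d](ρ[d/f](R))))) → 1
  σ[g<4](σ[g<=8]((T ⋈[g=d] (π[d](U) − π[d](ρ[d/f](R)))))) → 0
  π[w](σ[g<4](σ[g<=8]((T ⋈[g=d] (π[d](U) − π[d](ρ[d/f](R))))))) → 0

E1 result:
w
r
E2 result:
w
(0 rows)
Witness: ('r',) appears 1× in E1 but 0× in E2.

no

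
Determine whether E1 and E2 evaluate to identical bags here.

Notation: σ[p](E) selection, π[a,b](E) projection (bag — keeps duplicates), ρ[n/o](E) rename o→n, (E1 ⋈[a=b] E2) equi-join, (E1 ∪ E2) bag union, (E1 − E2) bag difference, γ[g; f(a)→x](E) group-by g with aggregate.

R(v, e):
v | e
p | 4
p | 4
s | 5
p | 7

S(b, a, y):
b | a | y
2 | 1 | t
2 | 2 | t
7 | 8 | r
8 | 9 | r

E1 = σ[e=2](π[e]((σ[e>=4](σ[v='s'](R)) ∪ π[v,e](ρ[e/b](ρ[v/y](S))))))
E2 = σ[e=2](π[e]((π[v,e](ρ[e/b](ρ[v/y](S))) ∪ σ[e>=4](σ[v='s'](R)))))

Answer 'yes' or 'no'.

E1 subexpression sizes:
  R → 4
  σ[v='s'](R) → 1
  σ[e>=4](σ[v='s'](R)) → 1
  S → 4
  ρ[v/y](S) → 4
  ρ[e/b](ρ[v/y](S)) → 4
  π[v,e](ρ[e/b](ρ[v/y](S))) → 4
  (σ[e>=4](σ[v='s'](R)) ∪ π[v,e](ρ[e/b](ρ[v/y](S)))) → 5
  π[e]((σ[e>=4](σ[v='s'](R)) ∪ π[v,e](ρ[e/b](ρ[v/y](S))))) → 5
  σ[e=2](π[e]((σ[e>=4](σ[v='s'](R)) ∪ π[v,e](ρ[e/b](ρ[v/y](S)))))) → 2
E2 subexpression sizes:
  S → 4
  ρ[v/y](S) → 4
  ρ[e/b](ρ[v/y](S)) → 4
  π[v,e](ρ[e/b](ρ[v/y](S))) → 4
  R → 4
  σ[v='s'](R) → 1
  σ[e>=4](σ[v='s'](R)) → 1
  (π[v,e](ρ[e/b](ρ[v/y](S))) ∪ σ[e>=4](σ[v='s'](R))) → 5
  π[e]((π[v,e](ρ[e/b](ρ[v/y](S))) ∪ σ[e>=4](σ[v='s'](R)))) → 5
  σ[e=2](π[e]((π[v,e](ρ[e/b](ρ[v/y](S))) ∪ σ[e>=4](σ[v='s'](R))))) → 2

E1 and E2 produce the same multiset:
e
2
2

yes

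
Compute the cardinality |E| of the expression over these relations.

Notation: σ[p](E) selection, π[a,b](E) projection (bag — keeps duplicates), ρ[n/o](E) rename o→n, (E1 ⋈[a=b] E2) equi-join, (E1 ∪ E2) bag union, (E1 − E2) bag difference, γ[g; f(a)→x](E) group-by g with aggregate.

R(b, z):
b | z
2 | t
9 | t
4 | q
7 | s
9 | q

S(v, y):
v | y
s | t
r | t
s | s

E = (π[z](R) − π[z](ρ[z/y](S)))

Stepwise |·|:
  R → 5
  π[z](R) → 5
  S → 3
  ρ[z/y](S) → 3
  π[z](ρ[z/y](S)) → 3
  (π[z](R) − π[z](ρ[z/y](S))) → 2

|E| = 2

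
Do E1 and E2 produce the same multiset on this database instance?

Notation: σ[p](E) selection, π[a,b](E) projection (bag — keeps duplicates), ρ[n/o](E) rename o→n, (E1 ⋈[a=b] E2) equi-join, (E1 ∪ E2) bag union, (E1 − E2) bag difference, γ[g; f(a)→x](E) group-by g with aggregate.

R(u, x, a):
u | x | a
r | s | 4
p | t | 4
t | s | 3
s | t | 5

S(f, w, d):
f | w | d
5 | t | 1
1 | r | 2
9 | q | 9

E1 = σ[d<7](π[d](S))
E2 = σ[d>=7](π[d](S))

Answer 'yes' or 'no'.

E1 per-node cardinality:
  S → 3
  π[d](S) → 3
  σ[d<7](π[d](S)) → 2
E2 per-node cardinality:
  S → 3
  π[d](S) → 3
  σ[d>=7](π[d](S)) → 1

E1 result:
d
1
2
E2 result:
d
9
Witness: (1,) appears 1× in E1 but 0× in E2.

no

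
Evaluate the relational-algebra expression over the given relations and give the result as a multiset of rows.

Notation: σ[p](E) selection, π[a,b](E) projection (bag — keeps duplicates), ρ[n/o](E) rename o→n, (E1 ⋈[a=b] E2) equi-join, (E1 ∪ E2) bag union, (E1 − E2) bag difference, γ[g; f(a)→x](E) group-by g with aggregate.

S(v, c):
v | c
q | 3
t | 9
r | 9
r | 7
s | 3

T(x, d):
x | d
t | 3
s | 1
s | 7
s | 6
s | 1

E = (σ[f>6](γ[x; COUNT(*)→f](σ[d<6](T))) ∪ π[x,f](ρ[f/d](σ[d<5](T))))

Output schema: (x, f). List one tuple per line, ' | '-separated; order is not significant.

Per-node cardinality:
  T → 5
  σ[d<6](T) → 3
  γ[x; COUNT(*)→f](σ[d<6](T)) → 2
  σ[f>6](γ[x; COUNT(*)→f](σ[d<6](T))) → 0
  T → 5
  σ[d<5](T) → 3
  ρ[f/d](σ[d<5](T)) → 3
  π[x,f](ρ[f/d](σ[d<5](T))) → 3
  (σ[f>6](γ[x; COUNT(*)→f](σ[d<6](T))) ∪ π[x,f](ρ[f/d](σ[d<5](T)))) → 3

== RESULT ==
x | f
s | 1
s | 1
t | 3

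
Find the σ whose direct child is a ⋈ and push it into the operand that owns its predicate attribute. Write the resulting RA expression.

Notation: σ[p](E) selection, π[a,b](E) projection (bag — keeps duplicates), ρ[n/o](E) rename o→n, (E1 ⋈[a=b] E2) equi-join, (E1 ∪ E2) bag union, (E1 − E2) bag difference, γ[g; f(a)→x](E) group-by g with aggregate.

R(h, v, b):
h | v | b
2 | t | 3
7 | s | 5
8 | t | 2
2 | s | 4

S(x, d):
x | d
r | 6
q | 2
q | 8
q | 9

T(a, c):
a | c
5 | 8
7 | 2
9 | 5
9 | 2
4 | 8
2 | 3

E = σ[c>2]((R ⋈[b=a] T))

σ filters on c, owned by the right side.
E' = (R ⋈[b=a] σ[c>2](T))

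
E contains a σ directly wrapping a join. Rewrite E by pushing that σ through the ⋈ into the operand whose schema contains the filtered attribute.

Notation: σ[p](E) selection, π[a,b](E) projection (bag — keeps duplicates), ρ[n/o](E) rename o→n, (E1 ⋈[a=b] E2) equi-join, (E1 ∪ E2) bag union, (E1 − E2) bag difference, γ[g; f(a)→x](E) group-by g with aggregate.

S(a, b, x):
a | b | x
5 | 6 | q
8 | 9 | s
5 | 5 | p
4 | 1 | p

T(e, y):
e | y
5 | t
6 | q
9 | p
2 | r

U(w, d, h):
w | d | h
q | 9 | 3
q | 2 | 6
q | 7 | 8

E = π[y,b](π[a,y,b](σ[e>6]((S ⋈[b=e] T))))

σ filters on e, owned by the right side.
E' = π[y,b](π[a,y,b]((S ⋈[b=e] σ[e>6](T))))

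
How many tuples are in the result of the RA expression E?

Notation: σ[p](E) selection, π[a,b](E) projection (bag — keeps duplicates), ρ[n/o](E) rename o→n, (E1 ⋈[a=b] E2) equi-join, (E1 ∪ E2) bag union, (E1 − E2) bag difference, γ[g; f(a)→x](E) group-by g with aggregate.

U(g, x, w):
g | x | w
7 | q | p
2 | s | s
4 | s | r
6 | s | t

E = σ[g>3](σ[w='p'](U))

Per-node cardinality:
  U → 4
  σ[w='p'](U) → 1
  σ[g>3](σ[w='p'](U)) → 1

|E| = 1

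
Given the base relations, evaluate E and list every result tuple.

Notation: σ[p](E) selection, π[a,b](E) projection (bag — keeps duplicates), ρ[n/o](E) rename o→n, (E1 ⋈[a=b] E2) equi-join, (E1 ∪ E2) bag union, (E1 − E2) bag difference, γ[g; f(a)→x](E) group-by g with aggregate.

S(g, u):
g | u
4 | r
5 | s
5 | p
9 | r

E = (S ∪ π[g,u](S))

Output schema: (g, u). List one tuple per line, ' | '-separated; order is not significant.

Stepwise |·|:
  S → 4
  S → 4
  π[g,u](S) → 4
  (S ∪ π[g,u](S)) → 8

== RESULT ==
g | u
4 | r
4 | r
5 | p
5 | p
5 | s
5 | s
9 | r
9 | r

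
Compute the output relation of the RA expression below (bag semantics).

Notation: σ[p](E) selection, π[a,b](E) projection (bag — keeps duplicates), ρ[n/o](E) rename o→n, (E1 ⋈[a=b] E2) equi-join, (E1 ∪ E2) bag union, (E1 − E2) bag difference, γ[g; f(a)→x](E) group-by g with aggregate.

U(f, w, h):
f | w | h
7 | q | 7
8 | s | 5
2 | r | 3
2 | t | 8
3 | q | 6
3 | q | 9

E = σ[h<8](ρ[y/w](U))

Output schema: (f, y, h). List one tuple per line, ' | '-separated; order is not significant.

Subexpression sizes:
  U → 6
  ρ[y/w](U) → 6
  σ[h<8](ρ[y/w](U)) → 4

== RESULT ==
f | y | h
2 | r | 3
3 | q | 6
7 | q | 7
8 | s | 5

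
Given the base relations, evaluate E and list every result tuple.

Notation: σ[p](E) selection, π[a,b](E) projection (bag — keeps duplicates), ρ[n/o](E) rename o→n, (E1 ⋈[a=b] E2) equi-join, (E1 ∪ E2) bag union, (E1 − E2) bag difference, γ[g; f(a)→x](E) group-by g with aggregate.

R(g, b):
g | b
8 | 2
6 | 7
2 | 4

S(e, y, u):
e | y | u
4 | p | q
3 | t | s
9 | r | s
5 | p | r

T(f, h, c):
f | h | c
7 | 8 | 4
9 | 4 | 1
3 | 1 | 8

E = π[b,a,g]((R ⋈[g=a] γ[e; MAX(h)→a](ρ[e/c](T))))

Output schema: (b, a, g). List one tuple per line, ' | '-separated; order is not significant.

Stepwise |·|:
  R → 3
  T → 3
  ρ[e/c](T) → 3
  γ[e; MAX(h)→a](ρ[e/c](T)) → 3
  (R ⋈[g=a] γ[e; MAX(h)→a](ρ[e/c](T))) → 1
  π[b,a,g]((R ⋈[g=a] γ[e; MAX(h)→a](ρ[e/c](T)))) → 1

== RESULT ==
b | a | g
2 | 8 | 8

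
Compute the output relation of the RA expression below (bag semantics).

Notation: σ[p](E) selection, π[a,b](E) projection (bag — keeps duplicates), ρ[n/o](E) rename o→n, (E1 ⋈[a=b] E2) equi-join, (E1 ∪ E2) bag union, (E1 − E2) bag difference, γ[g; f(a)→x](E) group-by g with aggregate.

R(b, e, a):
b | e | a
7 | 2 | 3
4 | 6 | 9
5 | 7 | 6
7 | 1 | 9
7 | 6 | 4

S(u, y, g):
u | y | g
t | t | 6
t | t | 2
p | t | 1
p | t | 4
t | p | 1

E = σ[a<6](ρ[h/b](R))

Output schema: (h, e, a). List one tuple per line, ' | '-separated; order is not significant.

Per-node cardinality:
  R → 5
  ρ[h/b](R) → 5
  σ[a<6](ρ[h/b](R)) → 2

== RESULT ==
h | e | a
7 | 2 | 3
7 | 6 | 4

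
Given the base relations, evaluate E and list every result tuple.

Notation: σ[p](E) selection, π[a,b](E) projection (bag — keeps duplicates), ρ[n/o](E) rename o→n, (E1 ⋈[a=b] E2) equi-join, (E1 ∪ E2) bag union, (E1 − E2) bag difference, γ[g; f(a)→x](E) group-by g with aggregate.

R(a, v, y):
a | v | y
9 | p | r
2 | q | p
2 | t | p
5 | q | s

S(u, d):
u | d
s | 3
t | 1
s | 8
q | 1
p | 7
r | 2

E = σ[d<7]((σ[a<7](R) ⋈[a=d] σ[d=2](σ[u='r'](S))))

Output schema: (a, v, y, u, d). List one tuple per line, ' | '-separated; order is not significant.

Per-node cardinality:
  R → 4
  σ[a<7](R) → 3
  S → 6
  σ[u='r'](S) → 1
  σ[d=2](σ[u='r'](S)) → 1
  (σ[a<7](R) ⋈[a=d] σ[d=2](σ[u='r'](S))) → 2
  σ[d<7]((σ[a<7](R) ⋈[a=d] σ[d=2](σ[u='r'](S)))) → 2

== RESULT ==
a | v | y | u | d
2 | q | p | r | 2
2 | t | p | r | 2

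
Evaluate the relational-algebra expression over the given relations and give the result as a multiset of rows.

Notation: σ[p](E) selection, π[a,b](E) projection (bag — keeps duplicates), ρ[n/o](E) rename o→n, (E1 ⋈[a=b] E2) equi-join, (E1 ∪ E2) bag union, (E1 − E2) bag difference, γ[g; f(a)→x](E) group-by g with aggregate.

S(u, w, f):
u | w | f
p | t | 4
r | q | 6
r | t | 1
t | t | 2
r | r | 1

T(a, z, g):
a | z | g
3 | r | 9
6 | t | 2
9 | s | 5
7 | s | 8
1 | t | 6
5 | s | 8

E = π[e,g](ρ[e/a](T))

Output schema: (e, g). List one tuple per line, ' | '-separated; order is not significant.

Subexpression sizes:
  T → 6
  ρ[e/a](T) → 6
  π[e,g](ρ[e/a](T)) → 6

== RESULT ==
e | g
1 | 6
3 | 9
5 | 8
6 | 2
7 | 8
9 | 5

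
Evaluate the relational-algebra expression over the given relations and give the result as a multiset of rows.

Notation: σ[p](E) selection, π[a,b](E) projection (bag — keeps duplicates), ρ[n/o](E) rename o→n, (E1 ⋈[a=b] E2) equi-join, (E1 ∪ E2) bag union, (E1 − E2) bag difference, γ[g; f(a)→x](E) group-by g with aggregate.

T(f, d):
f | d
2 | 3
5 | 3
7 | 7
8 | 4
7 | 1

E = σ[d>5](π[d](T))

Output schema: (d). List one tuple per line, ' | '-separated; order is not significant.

Subexpression sizes:
  T → 5
  π[d](T) → 5
  σ[d>5](π[d](T)) → 1

== RESULT ==
d
7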